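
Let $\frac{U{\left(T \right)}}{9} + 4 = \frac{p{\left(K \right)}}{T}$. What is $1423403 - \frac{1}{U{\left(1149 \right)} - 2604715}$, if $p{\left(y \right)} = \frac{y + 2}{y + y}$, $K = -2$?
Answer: $\frac{3707610387654}{2604751} \approx 1.4234 \cdot 10^{6}$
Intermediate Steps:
$p{\left(y \right)} = \frac{2 + y}{2 y}$
$U{\left(T \right)} = -36$ ($U{\left(T \right)} = -36 + 9 \frac{\frac{1}{2} \frac{1}{-2} \left(2 - 2\right)}{T} = -36 + 9 \frac{\frac{1}{2} \left(- \frac{1}{2}\right) 0}{T} = -36 + 9 \frac{0}{T} = -36 + 9 \cdot 0 = -36 + 0 = -36$)
$1423403 - \frac{1}{U{\left(1149 \right)} - 2604715} = 1423403 - \frac{1}{-36 - 2604715} = 1423403 - \frac{1}{-2604751} = 1423403 - - \frac{1}{2604751} = 1423403 + \frac{1}{2604751} = \frac{3707610387654}{2604751}$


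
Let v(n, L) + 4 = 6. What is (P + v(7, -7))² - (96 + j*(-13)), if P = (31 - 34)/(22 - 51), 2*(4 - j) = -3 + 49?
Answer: -284742/841 ≈ -338.58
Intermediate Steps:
j = -19 (j = 4 - (-3 + 49)/2 = 4 - ½*46 = 4 - 23 = -19)
v(n, L) = 2 (v(n, L) = -4 + 6 = 2)
P = 3/29 (P = -3/(-29) = -3*(-1/29) = 3/29 ≈ 0.10345)
(P + v(7, -7))² - (96 + j*(-13)) = (3/29 + 2)² - (96 - 19*(-13)) = (61/29)² - (96 + 247) = 3721/841 - 1*343 = 3721/841 - 343 = -284742/841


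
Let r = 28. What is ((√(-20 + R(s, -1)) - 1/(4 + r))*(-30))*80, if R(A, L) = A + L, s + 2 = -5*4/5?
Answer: 75 - 7200*I*√3 ≈ 75.0 - 12471.0*I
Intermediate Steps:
s = -6 (s = -2 - 5*4/5 = -2 - 20*⅕ = -2 - 4 = -6)
((√(-20 + R(s, -1)) - 1/(4 + r))*(-30))*80 = ((√(-20 + (-6 - 1)) - 1/(4 + 28))*(-30))*80 = ((√(-20 - 7) - 1/32)*(-30))*80 = ((√(-27) - 1*1/32)*(-30))*80 = ((3*I*√3 - 1/32)*(-30))*80 = ((-1/32 + 3*I*√3)*(-30))*80 = (15/16 - 90*I*√3)*80 = 75 - 7200*I*√3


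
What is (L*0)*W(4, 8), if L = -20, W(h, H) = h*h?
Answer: 0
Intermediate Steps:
W(h, H) = h²
(L*0)*W(4, 8) = -20*0*4² = 0*16 = 0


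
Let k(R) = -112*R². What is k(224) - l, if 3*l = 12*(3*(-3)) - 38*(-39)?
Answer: -5620170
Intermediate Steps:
l = 458 (l = (12*(3*(-3)) - 38*(-39))/3 = (12*(-9) + 1482)/3 = (-108 + 1482)/3 = (⅓)*1374 = 458)
k(224) - l = -112*224² - 1*458 = -112*50176 - 458 = -5619712 - 458 = -5620170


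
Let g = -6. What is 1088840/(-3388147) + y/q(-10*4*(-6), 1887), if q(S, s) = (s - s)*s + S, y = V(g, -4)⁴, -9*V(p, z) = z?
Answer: -107103978248/333444487005 ≈ -0.32120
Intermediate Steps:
V(p, z) = -z/9
y = 256/6561 (y = (-⅑*(-4))⁴ = (4/9)⁴ = 256/6561 ≈ 0.039018)
q(S, s) = S (q(S, s) = 0*s + S = 0 + S = S)
1088840/(-3388147) + y/q(-10*4*(-6), 1887) = 1088840/(-3388147) + 256/(6561*((-10*4*(-6)))) = 1088840*(-1/3388147) + 256/(6561*((-40*(-6)))) = -1088840/3388147 + (256/6561)/240 = -1088840/3388147 + (256/6561)*(1/240) = -1088840/3388147 + 16/98415 = -107103978248/333444487005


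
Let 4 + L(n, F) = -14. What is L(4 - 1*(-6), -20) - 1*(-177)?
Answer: 159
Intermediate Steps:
L(n, F) = -18 (L(n, F) = -4 - 14 = -18)
L(4 - 1*(-6), -20) - 1*(-177) = -18 - 1*(-177) = -18 + 177 = 159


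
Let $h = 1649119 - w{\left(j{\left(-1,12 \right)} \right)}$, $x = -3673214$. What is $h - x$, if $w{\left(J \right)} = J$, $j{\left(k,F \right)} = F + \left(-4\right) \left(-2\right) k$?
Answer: $5322329$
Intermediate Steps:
$j{\left(k,F \right)} = F + 8 k$
$h = 1649115$ ($h = 1649119 - \left(12 + 8 \left(-1\right)\right) = 1649119 - \left(12 - 8\right) = 1649119 - 4 = 1649115$)
$h - x = 1649115 - -3673214 = 1649115 + 3673214 = 5322329$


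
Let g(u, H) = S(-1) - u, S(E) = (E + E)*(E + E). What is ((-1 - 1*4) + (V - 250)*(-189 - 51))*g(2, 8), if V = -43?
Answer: 140630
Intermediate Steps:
S(E) = 4*E² (S(E) = (2*E)*(2*E) = 4*E²)
g(u, H) = 4 - u (g(u, H) = 4*(-1)² - u = 4*1 - u = 4 - u)
((-1 - 1*4) + (V - 250)*(-189 - 51))*g(2, 8) = ((-1 - 1*4) + (-43 - 250)*(-189 - 51))*(4 - 1*2) = ((-1 - 4) - 293*(-240))*(4 - 2) = (-5 + 70320)*2 = 70315*2 = 140630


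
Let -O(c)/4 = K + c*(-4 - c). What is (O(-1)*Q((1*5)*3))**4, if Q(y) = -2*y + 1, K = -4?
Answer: 181063936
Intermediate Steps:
Q(y) = 1 - 2*y
O(c) = 16 - 4*c*(-4 - c) (O(c) = -4*(-4 + c*(-4 - c)) = 16 - 4*c*(-4 - c))
(O(-1)*Q((1*5)*3))**4 = ((16 + 4*(-1)**2 + 16*(-1))*(1 - 2*1*5*3))**4 = ((16 + 4*1 - 16)*(1 - 10*3))**4 = ((16 + 4 - 16)*(1 - 2*15))**4 = (4*(1 - 30))**4 = (4*(-29))**4 = (-116)**4 = 181063936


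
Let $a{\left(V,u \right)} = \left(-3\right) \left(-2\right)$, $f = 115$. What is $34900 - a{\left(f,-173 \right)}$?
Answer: $34894$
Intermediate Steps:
$a{\left(V,u \right)} = 6$
$34900 - a{\left(f,-173 \right)} = 34900 - 6 = 34894$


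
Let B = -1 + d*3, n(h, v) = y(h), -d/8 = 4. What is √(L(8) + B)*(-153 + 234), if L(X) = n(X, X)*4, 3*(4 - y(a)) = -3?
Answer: 81*I*√77 ≈ 710.77*I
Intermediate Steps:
d = -32 (d = -8*4 = -32)
y(a) = 5 (y(a) = 4 - ⅓*(-3) = 4 + 1 = 5)
n(h, v) = 5
B = -97 (B = -1 - 32*3 = -1 - 96 = -97)
L(X) = 20 (L(X) = 5*4 = 20)
√(L(8) + B)*(-153 + 234) = √(20 - 97)*(-153 + 234) = √(-77)*81 = (I*√77)*81 = 81*I*√77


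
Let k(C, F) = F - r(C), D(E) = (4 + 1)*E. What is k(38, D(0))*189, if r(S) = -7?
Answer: 1323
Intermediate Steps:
D(E) = 5*E
k(C, F) = 7 + F (k(C, F) = F - 1*(-7) = F + 7 = 7 + F)
k(38, D(0))*189 = (7 + 5*0)*189 = (7 + 0)*189 = 7*189 = 1323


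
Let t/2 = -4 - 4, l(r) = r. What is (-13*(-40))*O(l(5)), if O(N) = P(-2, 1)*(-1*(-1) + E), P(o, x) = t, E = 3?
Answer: -33280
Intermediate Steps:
t = -16 (t = 2*(-4 - 4) = 2*(-8) = -16)
P(o, x) = -16
O(N) = -64 (O(N) = -16*(-1*(-1) + 3) = -16*(1 + 3) = -16*4 = -64)
(-13*(-40))*O(l(5)) = -13*(-40)*(-64) = 520*(-64) = -33280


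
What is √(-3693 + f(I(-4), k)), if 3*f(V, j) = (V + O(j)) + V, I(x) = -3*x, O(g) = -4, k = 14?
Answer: I*√33177/3 ≈ 60.715*I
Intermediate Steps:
f(V, j) = -4/3 + 2*V/3 (f(V, j) = ((V - 4) + V)/3 = ((-4 + V) + V)/3 = (-4 + 2*V)/3 = -4/3 + 2*V/3)
√(-3693 + f(I(-4), k)) = √(-3693 + (-4/3 + 2*(-3*(-4))/3)) = √(-3693 + (-4/3 + (⅔)*12)) = √(-3693 + (-4/3 + 8)) = √(-3693 + 20/3) = √(-11059/3) = I*√33177/3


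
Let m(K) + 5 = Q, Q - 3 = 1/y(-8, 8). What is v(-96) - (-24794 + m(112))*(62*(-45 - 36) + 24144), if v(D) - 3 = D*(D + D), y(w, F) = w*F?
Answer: 15173371065/32 ≈ 4.7417e+8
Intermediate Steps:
y(w, F) = F*w
v(D) = 3 + 2*D² (v(D) = 3 + D*(D + D) = 3 + D*(2*D) = 3 + 2*D²)
Q = 191/64 (Q = 3 + 1/(8*(-8)) = 3 + 1/(-64) = 3 - 1/64 = 191/64 ≈ 2.9844)
m(K) = -129/64 (m(K) = -5 + 191/64 = -129/64)
v(-96) - (-24794 + m(112))*(62*(-45 - 36) + 24144) = (3 + 2*(-96)²) - (-24794 - 129/64)*(62*(-45 - 36) + 24144) = (3 + 2*9216) - (-1586945)*(62*(-81) + 24144)/64 = (3 + 18432) - (-1586945)*(-5022 + 24144)/64 = 18435 - (-1586945)*19122/64 = 18435 - 1*(-15172781145/32) = 18435 + 15172781145/32 = 15173371065/32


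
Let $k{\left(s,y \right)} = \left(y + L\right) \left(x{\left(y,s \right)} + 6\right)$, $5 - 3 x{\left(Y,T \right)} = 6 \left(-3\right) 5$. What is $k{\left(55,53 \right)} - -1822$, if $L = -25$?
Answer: $\frac{8630}{3} \approx 2876.7$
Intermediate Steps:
$x{\left(Y,T \right)} = \frac{95}{3}$ ($x{\left(Y,T \right)} = \frac{5}{3} - \frac{6 \left(-3\right) 5}{3} = \frac{5}{3} - \frac{\left(-18\right) 5}{3} = \frac{5}{3} - -30 = \frac{5}{3} + 30 = \frac{95}{3}$)
$k{\left(s,y \right)} = - \frac{2825}{3} + \frac{113 y}{3}$ ($k{\left(s,y \right)} = \left(y - 25\right) \left(\frac{95}{3} + 6\right) = \left(-25 + y\right) \frac{113}{3} = - \frac{2825}{3} + \frac{113 y}{3}$)
$k{\left(55,53 \right)} - -1822 = \left(- \frac{2825}{3} + \frac{113}{3} \cdot 53\right) - -1822 = \left(- \frac{2825}{3} + \frac{5989}{3}\right) + 1822 = \frac{3164}{3} + 1822 = \frac{8630}{3}$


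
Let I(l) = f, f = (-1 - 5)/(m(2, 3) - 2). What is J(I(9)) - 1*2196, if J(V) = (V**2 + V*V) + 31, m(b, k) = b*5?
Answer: -17311/8 ≈ -2163.9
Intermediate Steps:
m(b, k) = 5*b
f = -3/4 (f = (-1 - 5)/(5*2 - 2) = -6/(10 - 2) = -6/8 = -6*1/8 = -3/4 ≈ -0.75000)
I(l) = -3/4
J(V) = 31 + 2*V**2 (J(V) = (V**2 + V**2) + 31 = 2*V**2 + 31 = 31 + 2*V**2)
J(I(9)) - 1*2196 = (31 + 2*(-3/4)**2) - 1*2196 = (31 + 2*(9/16)) - 2196 = (31 + 9/8) - 2196 = 257/8 - 2196 = -17311/8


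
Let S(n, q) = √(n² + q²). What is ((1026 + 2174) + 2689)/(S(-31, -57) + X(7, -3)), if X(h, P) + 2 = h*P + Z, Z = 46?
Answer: -45149/1227 + 1963*√4210/1227 ≈ 67.008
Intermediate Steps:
X(h, P) = 44 + P*h (X(h, P) = -2 + (h*P + 46) = -2 + (P*h + 46) = -2 + (46 + P*h) = 44 + P*h)
((1026 + 2174) + 2689)/(S(-31, -57) + X(7, -3)) = ((1026 + 2174) + 2689)/(√((-31)² + (-57)²) + (44 - 3*7)) = (3200 + 2689)/(√(961 + 3249) + (44 - 21)) = 5889/(√4210 + 23) = 5889/(23 + √4210)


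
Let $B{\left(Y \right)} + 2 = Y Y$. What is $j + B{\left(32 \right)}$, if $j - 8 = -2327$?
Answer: $-1297$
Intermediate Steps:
$B{\left(Y \right)} = -2 + Y^{2}$ ($B{\left(Y \right)} = -2 + Y Y = -2 + Y^{2}$)
$j = -2319$ ($j = 8 - 2327 = -2319$)
$j + B{\left(32 \right)} = -2319 - \left(2 - 32^{2}\right) = -2319 + \left(-2 + 1024\right) = -2319 + 1022 = -1297$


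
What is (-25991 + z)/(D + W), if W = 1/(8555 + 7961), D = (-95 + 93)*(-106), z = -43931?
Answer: -1154831752/3501393 ≈ -329.82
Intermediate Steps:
D = 212 (D = -2*(-106) = 212)
W = 1/16516 ≈ 6.0547e-5
(-25991 + z)/(D + W) = (-25991 - 43931)/(212 + 1/16516) = -69922/3501393/16516 = -69922*16516/3501393 = -1154831752/3501393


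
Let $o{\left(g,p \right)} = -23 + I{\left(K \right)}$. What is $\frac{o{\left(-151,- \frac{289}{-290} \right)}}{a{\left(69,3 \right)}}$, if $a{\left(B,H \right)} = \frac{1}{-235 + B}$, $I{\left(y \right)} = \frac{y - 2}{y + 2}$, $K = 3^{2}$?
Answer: $\frac{40836}{11} \approx 3712.4$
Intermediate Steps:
$K = 9$
$I{\left(y \right)} = \frac{-2 + y}{2 + y}$
$o{\left(g,p \right)} = - \frac{246}{11}$ ($o{\left(g,p \right)} = -23 + \frac{-2 + 9}{2 + 9} = -23 + \frac{1}{11} \cdot 7 = -23 + \frac{7}{11} = - \frac{246}{11}$)
$\frac{o{\left(-151,- \frac{289}{-290} \right)}}{a{\left(69,3 \right)}} = - \frac{246}{11 \frac{1}{-235 + 69}} = - \frac{246}{11 \frac{1}{-166}} = - \frac{246}{11 \left(- \frac{1}{166}\right)} = \left(- \frac{246}{11}\right) \left(-166\right) = \frac{40836}{11}$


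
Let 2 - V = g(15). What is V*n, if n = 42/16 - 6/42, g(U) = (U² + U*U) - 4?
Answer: -15429/14 ≈ -1102.1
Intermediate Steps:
g(U) = -4 + 2*U² (g(U) = (U² + U²) - 4 = 2*U² - 4 = -4 + 2*U²)
V = -444 (V = 2 - (-4 + 2*15²) = 2 - (-4 + 2*225) = 2 - (-4 + 450) = 2 - 1*446 = 2 - 446 = -444)
n = 139/56 (n = 42*(1/16) - 6*1/42 = 21/8 - ⅐ = 139/56 ≈ 2.4821)
V*n = -444*139/56 = -15429/14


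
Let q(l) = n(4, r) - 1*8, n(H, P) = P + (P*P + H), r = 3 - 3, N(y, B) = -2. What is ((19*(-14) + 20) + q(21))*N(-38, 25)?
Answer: 500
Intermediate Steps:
r = 0
n(H, P) = H + P + P² (n(H, P) = P + (P² + H) = P + (H + P²) = H + P + P²)
q(l) = -4 (q(l) = (4 + 0 + 0²) - 1*8 = (4 + 0 + 0) - 8 = 4 - 8 = -4)
((19*(-14) + 20) + q(21))*N(-38, 25) = ((19*(-14) + 20) - 4)*(-2) = ((-266 + 20) - 4)*(-2) = (-246 - 4)*(-2) = -250*(-2) = 500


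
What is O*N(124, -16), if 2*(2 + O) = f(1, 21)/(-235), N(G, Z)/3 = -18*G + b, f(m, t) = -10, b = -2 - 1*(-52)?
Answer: 608778/47 ≈ 12953.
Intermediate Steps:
b = 50 (b = -2 + 52 = 50)
N(G, Z) = 150 - 54*G (N(G, Z) = 3*(-18*G + 50) = 3*(50 - 18*G) = 150 - 54*G)
O = -93/47 (O = -2 + (-10/(-235))/2 = -2 + (-10*(-1/235))/2 = -2 + (½)*(2/47) = -2 + 1/47 = -93/47 ≈ -1.9787)
O*N(124, -16) = -93*(150 - 54*124)/47 = -93*(150 - 6696)/47 = -93/47*(-6546) = 608778/47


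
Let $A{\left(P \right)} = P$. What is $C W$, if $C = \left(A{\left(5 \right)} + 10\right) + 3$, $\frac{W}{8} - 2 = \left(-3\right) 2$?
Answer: $-576$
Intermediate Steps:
$W = -32$ ($W = 16 + 8 \left(\left(-3\right) 2\right) = 16 + 8 \left(-6\right) = 16 - 48 = -32$)
$C = 18$ ($C = \left(5 + 10\right) + 3 = 15 + 3 = 18$)
$C W = 18 \left(-32\right) = -576$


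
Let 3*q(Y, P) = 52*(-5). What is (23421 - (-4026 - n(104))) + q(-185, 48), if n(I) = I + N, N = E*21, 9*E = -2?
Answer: 82379/3 ≈ 27460.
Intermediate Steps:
E = -2/9 (E = (1/9)*(-2) = -2/9 ≈ -0.22222)
N = -14/3 (N = -2/9*21 = -14/3 ≈ -4.6667)
n(I) = -14/3 + I (n(I) = I - 14/3 = -14/3 + I)
q(Y, P) = -260/3 (q(Y, P) = (52*(-5))/3 = (1/3)*(-260) = -260/3)
(23421 - (-4026 - n(104))) + q(-185, 48) = (23421 - (-4026 - (-14/3 + 104))) - 260/3 = (23421 - (-4026 - 1*298/3)) - 260/3 = (23421 - (-4026 - 298/3)) - 260/3 = (23421 - 1*(-12376/3)) - 260/3 = (23421 + 12376/3) - 260/3 = 82639/3 - 260/3 = 82379/3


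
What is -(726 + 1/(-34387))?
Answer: -24964961/34387 ≈ -726.00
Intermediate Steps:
-(726 + 1/(-34387)) = -(726 - 1/34387) = -1*24964961/34387 = -24964961/34387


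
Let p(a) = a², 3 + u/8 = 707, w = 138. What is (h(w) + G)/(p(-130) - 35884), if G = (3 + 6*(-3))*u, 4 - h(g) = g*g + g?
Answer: 51829/9492 ≈ 5.4603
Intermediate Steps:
h(g) = 4 - g - g² (h(g) = 4 - (g*g + g) = 4 - (g² + g) = 4 - (g + g²) = 4 + (-g - g²) = 4 - g - g²)
u = 5632 (u = -24 + 8*707 = -24 + 5656 = 5632)
G = -84480 (G = (3 + 6*(-3))*5632 = (3 - 18)*5632 = -15*5632 = -84480)
(h(w) + G)/(p(-130) - 35884) = ((4 - 1*138 - 1*138²) - 84480)/((-130)² - 35884) = ((4 - 138 - 1*19044) - 84480)/(16900 - 35884) = ((4 - 138 - 19044) - 84480)/(-18984) = (-19178 - 84480)*(-1/18984) = -103658*(-1/18984) = 51829/9492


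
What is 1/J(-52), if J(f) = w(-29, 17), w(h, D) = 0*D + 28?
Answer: 1/28 ≈ 0.035714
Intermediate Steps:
w(h, D) = 28 (w(h, D) = 0 + 28 = 28)
J(f) = 28
1/J(-52) = 1/28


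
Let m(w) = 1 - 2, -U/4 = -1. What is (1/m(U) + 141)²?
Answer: 19600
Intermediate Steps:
U = 4 (U = -4*(-1) = 4)
m(w) = -1
(1/m(U) + 141)² = (1/(-1) + 141)² = (-1 + 141)² = 140² = 19600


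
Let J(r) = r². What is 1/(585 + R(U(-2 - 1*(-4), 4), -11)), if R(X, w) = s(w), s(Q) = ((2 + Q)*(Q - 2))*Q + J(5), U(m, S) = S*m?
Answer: -1/677 ≈ -0.0014771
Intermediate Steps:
s(Q) = 25 + Q*(-2 + Q)*(2 + Q) (s(Q) = ((2 + Q)*(Q - 2))*Q + 5² = ((2 + Q)*(-2 + Q))*Q + 25 = ((-2 + Q)*(2 + Q))*Q + 25 = Q*(-2 + Q)*(2 + Q) + 25 = 25 + Q*(-2 + Q)*(2 + Q))
R(X, w) = 25 + w³ - 4*w
1/(585 + R(U(-2 - 1*(-4), 4), -11)) = 1/(585 + (25 + (-11)³ - 4*(-11))) = 1/(585 + (25 - 1331 + 44)) = 1/(585 - 1262) = 1/(-677) = -1/677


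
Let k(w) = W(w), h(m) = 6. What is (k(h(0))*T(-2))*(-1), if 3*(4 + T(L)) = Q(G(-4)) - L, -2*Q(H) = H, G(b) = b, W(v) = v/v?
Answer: 8/3 ≈ 2.6667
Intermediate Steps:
W(v) = 1
k(w) = 1
Q(H) = -H/2
T(L) = -10/3 - L/3 (T(L) = -4 + (-½*(-4) - L)/3 = -4 + (2 - L)/3 = -4 + (⅔ - L/3) = -10/3 - L/3)
(k(h(0))*T(-2))*(-1) = (1*(-10/3 - ⅓*(-2)))*(-1) = (1*(-10/3 + ⅔))*(-1) = (1*(-8/3))*(-1) = -8/3*(-1) = 8/3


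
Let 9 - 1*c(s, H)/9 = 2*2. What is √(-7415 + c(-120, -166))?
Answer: I*√7370 ≈ 85.849*I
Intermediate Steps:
c(s, H) = 45 (c(s, H) = 81 - 18*2 = 81 - 9*4 = 81 - 36 = 45)
√(-7415 + c(-120, -166)) = √(-7415 + 45) = √(-7370) = I*√7370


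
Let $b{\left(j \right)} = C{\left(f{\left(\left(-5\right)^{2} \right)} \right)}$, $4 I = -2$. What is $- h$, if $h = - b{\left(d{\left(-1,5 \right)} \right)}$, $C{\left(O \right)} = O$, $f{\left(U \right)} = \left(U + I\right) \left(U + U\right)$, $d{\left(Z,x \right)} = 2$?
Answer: $1225$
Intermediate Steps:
$I = - \frac{1}{2}$ ($I = \frac{1}{4} \left(-2\right) = - \frac{1}{2} \approx -0.5$)
$f{\left(U \right)} = 2 U \left(- \frac{1}{2} + U\right)$ ($f{\left(U \right)} = \left(U - \frac{1}{2}\right) \left(U + U\right) = \left(- \frac{1}{2} + U\right) 2 U = 2 U \left(- \frac{1}{2} + U\right)$)
$b{\left(j \right)} = 1225$ ($b{\left(j \right)} = \left(-5\right)^{2} \left(-1 + 2 \left(-5\right)^{2}\right) = 25 \left(-1 + 2 \cdot 25\right) = 25 \left(-1 + 50\right) = 25 \cdot 49 = 1225$)
$h = -1225$ ($h = \left(-1\right) 1225 = -1225$)
$- h = \left(-1\right) \left(-1225\right) = 1225$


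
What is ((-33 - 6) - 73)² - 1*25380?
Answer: -12836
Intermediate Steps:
((-33 - 6) - 73)² - 1*25380 = (-39 - 73)² - 25380 = (-112)² - 25380 = 12544 - 25380 = -12836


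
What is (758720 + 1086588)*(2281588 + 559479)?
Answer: 5242643663636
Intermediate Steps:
(758720 + 1086588)*(2281588 + 559479) = 1845308*2841067 = 5242643663636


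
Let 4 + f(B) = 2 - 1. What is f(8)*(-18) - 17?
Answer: 37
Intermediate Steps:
f(B) = -3 (f(B) = -4 + (2 - 1) = -4 + 1 = -3)
f(8)*(-18) - 17 = -3*(-18) - 17 = 54 - 17 = 37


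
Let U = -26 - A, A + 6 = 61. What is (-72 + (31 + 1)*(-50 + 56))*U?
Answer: -9720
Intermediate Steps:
A = 55 (A = -6 + 61 = 55)
U = -81 (U = -26 - 1*55 = -26 - 55 = -81)
(-72 + (31 + 1)*(-50 + 56))*U = (-72 + (31 + 1)*(-50 + 56))*(-81) = (-72 + 32*6)*(-81) = (-72 + 192)*(-81) = 120*(-81) = -9720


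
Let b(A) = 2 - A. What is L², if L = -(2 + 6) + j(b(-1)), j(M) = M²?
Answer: 1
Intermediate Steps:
L = 1 (L = -(2 + 6) + (2 - 1*(-1))² = -1*8 + (2 + 1)² = -8 + 3² = -8 + 9 = 1)
L² = 1² = 1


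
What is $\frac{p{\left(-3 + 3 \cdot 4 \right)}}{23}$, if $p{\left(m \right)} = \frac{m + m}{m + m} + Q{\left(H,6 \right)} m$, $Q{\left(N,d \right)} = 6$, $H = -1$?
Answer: $\frac{55}{23} \approx 2.3913$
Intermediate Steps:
$p{\left(m \right)} = 1 + 6 m$ ($p{\left(m \right)} = \frac{m + m}{m + m} + 6 m = \frac{2 m}{2 m} + 6 m = 2 m \frac{1}{2 m} + 6 m = 1 + 6 m$)
$\frac{p{\left(-3 + 3 \cdot 4 \right)}}{23} = \frac{1 + 6 \left(-3 + 3 \cdot 4\right)}{23} = \left(1 + 6 \left(-3 + 12\right)\right) \frac{1}{23} = \left(1 + 6 \cdot 9\right) \frac{1}{23} = \left(1 + 54\right) \frac{1}{23} = 55 \cdot \frac{1}{23} = \frac{55}{23}$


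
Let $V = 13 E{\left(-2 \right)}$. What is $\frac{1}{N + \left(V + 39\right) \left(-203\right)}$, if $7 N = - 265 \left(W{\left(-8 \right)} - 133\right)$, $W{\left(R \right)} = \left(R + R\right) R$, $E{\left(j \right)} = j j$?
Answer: $- \frac{7}{127986} \approx -5.4693 \cdot 10^{-5}$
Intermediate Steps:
$E{\left(j \right)} = j^{2}$
$W{\left(R \right)} = 2 R^{2}$ ($W{\left(R \right)} = 2 R R = 2 R^{2}$)
$V = 52$ ($V = 13 \left(-2\right)^{2} = 13 \cdot 4 = 52$)
$N = \frac{1325}{7}$ ($N = \frac{\left(-265\right) \left(2 \left(-8\right)^{2} - 133\right)}{7} = \frac{\left(-265\right) \left(2 \cdot 64 - 133\right)}{7} = \frac{\left(-265\right) \left(128 - 133\right)}{7} = \frac{\left(-265\right) \left(-5\right)}{7} = \frac{1}{7} \cdot 1325 = \frac{1325}{7} \approx 189.29$)
$\frac{1}{N + \left(V + 39\right) \left(-203\right)} = \frac{1}{\frac{1325}{7} + \left(52 + 39\right) \left(-203\right)} = \frac{1}{\frac{1325}{7} + 91 \left(-203\right)} = \frac{1}{\frac{1325}{7} - 18473} = \frac{1}{- \frac{127986}{7}} = - \frac{7}{127986}$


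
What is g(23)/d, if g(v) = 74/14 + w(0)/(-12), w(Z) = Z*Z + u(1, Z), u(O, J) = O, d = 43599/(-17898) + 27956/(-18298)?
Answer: -1703767297/1298130990 ≈ -1.3125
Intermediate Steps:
d = -216355165/54582934 (d = 43599*(-1/17898) + 27956*(-1/18298) = -14533/5966 - 13978/9149 = -216355165/54582934 ≈ -3.9638)
w(Z) = 1 + Z² (w(Z) = Z*Z + 1 = Z² + 1 = 1 + Z²)
g(v) = 437/84 (g(v) = 74/14 + (1 + 0²)/(-12) = 74*(1/14) + (1 + 0)*(-1/12) = 37/7 + 1*(-1/12) = 37/7 - 1/12 = 437/84)
g(23)/d = 437/(84*(-216355165/54582934)) = (437/84)*(-54582934/216355165) = -1703767297/1298130990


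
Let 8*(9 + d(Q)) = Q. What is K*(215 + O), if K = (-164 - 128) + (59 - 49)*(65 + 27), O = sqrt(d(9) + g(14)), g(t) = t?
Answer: 135020 + 1099*sqrt(2) ≈ 1.3657e+5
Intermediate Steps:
d(Q) = -9 + Q/8
O = 7*sqrt(2)/4 (O = sqrt((-9 + (1/8)*9) + 14) = sqrt((-9 + 9/8) + 14) = sqrt(-63/8 + 14) = sqrt(49/8) = 7*sqrt(2)/4 ≈ 2.4749)
K = 628 (K = -292 + 10*92 = -292 + 920 = 628)
K*(215 + O) = 628*(215 + 7*sqrt(2)/4) = 135020 + 1099*sqrt(2)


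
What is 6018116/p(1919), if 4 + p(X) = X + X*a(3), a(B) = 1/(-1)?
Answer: -1504529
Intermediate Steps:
a(B) = -1
p(X) = -4 (p(X) = -4 + (X + X*(-1)) = -4 + (X - X) = -4 + 0 = -4)
6018116/p(1919) = 6018116/(-4) = 6018116*(-1/4) = -1504529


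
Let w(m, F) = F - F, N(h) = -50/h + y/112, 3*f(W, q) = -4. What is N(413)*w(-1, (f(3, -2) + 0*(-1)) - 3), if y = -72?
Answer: 0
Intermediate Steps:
f(W, q) = -4/3 (f(W, q) = (⅓)*(-4) = -4/3)
N(h) = -9/14 - 50/h (N(h) = -50/h - 72/112 = -50/h - 72*1/112 = -50/h - 9/14 = -9/14 - 50/h)
w(m, F) = 0
N(413)*w(-1, (f(3, -2) + 0*(-1)) - 3) = (-9/14 - 50/413)*0 = -631/826*0 = 0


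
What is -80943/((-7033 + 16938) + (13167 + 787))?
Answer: -26981/7953 ≈ -3.3926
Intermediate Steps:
-80943/((-7033 + 16938) + (13167 + 787)) = -80943/(9905 + 13954) = -80943/23859 = -80943*1/23859 = -26981/7953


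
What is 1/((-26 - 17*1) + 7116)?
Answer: 1/7073 ≈ 0.00014138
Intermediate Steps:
1/((-26 - 17*1) + 7116) = 1/((-26 - 17) + 7116) = 1/(-43 + 7116) = 1/7073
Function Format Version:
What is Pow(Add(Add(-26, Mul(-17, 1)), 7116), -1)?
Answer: Rational(1, 7073) ≈ 0.00014138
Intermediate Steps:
Pow(Add(Add(-26, Mul(-17, 1)), 7116), -1) = Pow(Add(Add(-26, -17), 7116), -1) = Pow(Add(-43, 7116), -1) = Pow(7073, -1) = Rational(1, 7073)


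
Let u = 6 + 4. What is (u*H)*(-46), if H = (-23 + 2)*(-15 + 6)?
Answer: -86940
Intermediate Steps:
u = 10
H = 189 (H = -21*(-9) = 189)
(u*H)*(-46) = (10*189)*(-46) = 1890*(-46) = -86940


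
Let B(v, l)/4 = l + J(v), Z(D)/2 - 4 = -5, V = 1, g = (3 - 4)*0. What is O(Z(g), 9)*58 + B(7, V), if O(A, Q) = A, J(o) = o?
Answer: -84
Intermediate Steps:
g = 0 (g = -1*0 = 0)
Z(D) = -2 (Z(D) = 8 + 2*(-5) = 8 - 10 = -2)
B(v, l) = 4*l + 4*v (B(v, l) = 4*(l + v) = 4*l + 4*v)
O(Z(g), 9)*58 + B(7, V) = -2*58 + (4*1 + 4*7) = -116 + (4 + 28) = -116 + 32 = -84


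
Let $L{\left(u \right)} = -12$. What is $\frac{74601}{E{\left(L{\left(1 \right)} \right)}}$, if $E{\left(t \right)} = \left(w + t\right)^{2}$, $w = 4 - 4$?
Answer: $\frac{8289}{16} \approx 518.06$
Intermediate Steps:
$w = 0$ ($w = 4 - 4 = 0$)
$E{\left(t \right)} = t^{2}$ ($E{\left(t \right)} = \left(0 + t\right)^{2} = t^{2}$)
$\frac{74601}{E{\left(L{\left(1 \right)} \right)}} = \frac{74601}{\left(-12\right)^{2}} = \frac{74601}{144} = 74601 \cdot \frac{1}{144} = \frac{8289}{16}$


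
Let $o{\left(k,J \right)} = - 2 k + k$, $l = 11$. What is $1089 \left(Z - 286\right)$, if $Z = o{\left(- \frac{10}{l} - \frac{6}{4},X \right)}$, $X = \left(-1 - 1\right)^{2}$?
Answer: $- \frac{617661}{2} \approx -3.0883 \cdot 10^{5}$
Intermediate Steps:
$X = 4$ ($X = \left(-2\right)^{2} = 4$)
$o{\left(k,J \right)} = - k$
$Z = \frac{53}{22}$ ($Z = - (- \frac{10}{11} - \frac{6}{4}) = - (\left(-10\right) \frac{1}{11} - \frac{3}{2}) = - (- \frac{10}{11} - \frac{3}{2}) = \left(-1\right) \left(- \frac{53}{22}\right) = \frac{53}{22} \approx 2.4091$)
$1089 \left(Z - 286\right) = 1089 \left(\frac{53}{22} - 286\right) = 1089 \left(- \frac{6239}{22}\right) = - \frac{617661}{2}$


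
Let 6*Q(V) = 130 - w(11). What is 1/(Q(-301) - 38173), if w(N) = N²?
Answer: -2/76343 ≈ -2.6198e-5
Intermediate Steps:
Q(V) = 3/2 (Q(V) = (130 - 1*11²)/6 = (130 - 1*121)/6 = (130 - 121)/6 = (⅙)*9 = 3/2)
1/(Q(-301) - 38173) = 1/(3/2 - 38173) = 1/(-76343/2) = -2/76343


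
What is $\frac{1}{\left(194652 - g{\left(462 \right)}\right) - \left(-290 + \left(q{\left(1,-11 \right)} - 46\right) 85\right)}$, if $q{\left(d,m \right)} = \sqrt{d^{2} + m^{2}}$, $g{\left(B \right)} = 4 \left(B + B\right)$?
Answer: $\frac{97578}{19042491443} + \frac{85 \sqrt{122}}{38084982886} \approx 5.1489 \cdot 10^{-6}$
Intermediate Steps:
$g{\left(B \right)} = 8 B$ ($g{\left(B \right)} = 4 \cdot 2 B = 8 B$)
$\frac{1}{\left(194652 - g{\left(462 \right)}\right) - \left(-290 + \left(q{\left(1,-11 \right)} - 46\right) 85\right)} = \frac{1}{\left(194652 - 8 \cdot 462\right) - \left(-290 + \left(\sqrt{1^{2} + \left(-11\right)^{2}} - 46\right) 85\right)} = \frac{1}{\left(194652 - 3696\right) - \left(-290 + \left(\sqrt{1 + 121} - 46\right) 85\right)} = \frac{1}{\left(194652 - 3696\right) - \left(-290 + \left(\sqrt{122} - 46\right) 85\right)} = \frac{1}{190956 - \left(-290 + \left(-46 + \sqrt{122}\right) 85\right)} = \frac{1}{190956 - \left(-290 - \left(3910 - 85 \sqrt{122}\right)\right)} = \frac{1}{190956 - \left(-4200 + 85 \sqrt{122}\right)} = \frac{1}{190956 + \left(4200 - 85 \sqrt{122}\right)} = \frac{1}{195156 - 85 \sqrt{122}}$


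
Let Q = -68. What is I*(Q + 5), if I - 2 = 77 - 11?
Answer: -4284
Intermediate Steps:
I = 68 (I = 2 + (77 - 11) = 2 + 66 = 68)
I*(Q + 5) = 68*(-68 + 5) = 68*(-63) = -4284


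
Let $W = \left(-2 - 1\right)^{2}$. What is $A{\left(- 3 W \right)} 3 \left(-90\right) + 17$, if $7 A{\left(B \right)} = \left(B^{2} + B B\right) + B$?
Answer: $- \frac{386251}{7} \approx -55179.0$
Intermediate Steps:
$W = 9$ ($W = \left(-3\right)^{2} = 9$)
$A{\left(B \right)} = \frac{B}{7} + \frac{2 B^{2}}{7}$ ($A{\left(B \right)} = \frac{\left(B^{2} + B B\right) + B}{7} = \frac{\left(B^{2} + B^{2}\right) + B}{7} = \frac{2 B^{2} + B}{7} = \frac{B + 2 B^{2}}{7} = \frac{B}{7} + \frac{2 B^{2}}{7}$)
$A{\left(- 3 W \right)} 3 \left(-90\right) + 17 = \frac{\left(-3\right) 9 \left(1 + 2 \left(\left(-3\right) 9\right)\right)}{7} \cdot 3 \left(-90\right) + 17 = \frac{1}{7} \left(-27\right) \left(1 + 2 \left(-27\right)\right) \left(-270\right) + 17 = \frac{1}{7} \left(-27\right) \left(1 - 54\right) \left(-270\right) + 17 = \frac{1}{7} \left(-27\right) \left(-53\right) \left(-270\right) + 17 = \frac{1431}{7} \left(-270\right) + 17 = - \frac{386370}{7} + 17 = - \frac{386251}{7}$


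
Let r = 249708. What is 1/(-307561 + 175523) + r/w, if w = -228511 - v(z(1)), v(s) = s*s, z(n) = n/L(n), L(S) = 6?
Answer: -1186962242941/1086197007086 ≈ -1.0928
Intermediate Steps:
z(n) = n/6
v(s) = s²
w = -8226397/36 (w = -228511 - ((⅙)*1)² = -228511 - (⅙)² = -228511 - 1*1/36 = -228511 - 1/36 = -8226397/36 ≈ -2.2851e+5)
1/(-307561 + 175523) + r/w = 1/(-307561 + 175523) + 249708/(-8226397/36) = 1/(-132038) + 249708*(-36/8226397) = -1/132038 - 8989488/8226397 = -1186962242941/1086197007086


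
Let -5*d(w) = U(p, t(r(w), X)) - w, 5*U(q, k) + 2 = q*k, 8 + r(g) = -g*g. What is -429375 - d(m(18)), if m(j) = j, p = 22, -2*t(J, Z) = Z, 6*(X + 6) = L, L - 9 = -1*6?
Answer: -21468813/50 ≈ -4.2938e+5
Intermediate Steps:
L = 3 (L = 9 - 1*6 = 9 - 6 = 3)
X = -11/2 (X = -6 + (⅙)*3 = -6 + ½ = -11/2 ≈ -5.5000)
r(g) = -8 - g² (r(g) = -8 - g*g = -8 - g²)
t(J, Z) = -Z/2
U(q, k) = -⅖ + k*q/5 (U(q, k) = -⅖ + (q*k)/5 = -⅖ + (k*q)/5 = -⅖ + k*q/5)
d(w) = -117/50 + w/5 (d(w) = -((-⅖ + (⅕)*(-½*(-11/2))*22) - w)/5 = -((-⅖ + (⅕)*(11/4)*22) - w)/5 = -((-⅖ + 121/10) - w)/5 = -(117/10 - w)/5 = -117/50 + w/5)
-429375 - d(m(18)) = -429375 - (-117/50 + (⅕)*18) = -429375 - (-117/50 + 18/5) = -429375 - 1*63/50 = -429375 - 63/50 = -21468813/50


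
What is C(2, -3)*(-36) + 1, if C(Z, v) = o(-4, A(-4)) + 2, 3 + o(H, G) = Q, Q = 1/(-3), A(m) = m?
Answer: 49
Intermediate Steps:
Q = -⅓ ≈ -0.33333
o(H, G) = -10/3 (o(H, G) = -3 - ⅓ = -10/3)
C(Z, v) = -4/3 (C(Z, v) = -10/3 + 2 = -4/3)
C(2, -3)*(-36) + 1 = -4/3*(-36) + 1 = 48 + 1 = 49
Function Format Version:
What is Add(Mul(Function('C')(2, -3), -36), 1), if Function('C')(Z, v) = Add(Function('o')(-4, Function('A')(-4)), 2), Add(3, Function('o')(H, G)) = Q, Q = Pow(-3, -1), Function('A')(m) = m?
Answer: 49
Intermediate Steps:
Q = Rational(-1, 3) ≈ -0.33333
Function('o')(H, G) = Rational(-10, 3) (Function('o')(H, G) = Add(-3, Rational(-1, 3)) = Rational(-10, 3))
Function('C')(Z, v) = Rational(-4, 3) (Function('C')(Z, v) = Add(Rational(-10, 3), 2) = Rational(-4, 3))
Add(Mul(Function('C')(2, -3), -36), 1) = Add(Mul(Rational(-4, 3), -36), 1) = Add(48, 1) = 49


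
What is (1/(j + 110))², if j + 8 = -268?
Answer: 1/27556 ≈ 3.6290e-5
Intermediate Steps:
j = -276 (j = -8 - 268 = -276)
(1/(j + 110))² = (1/(-276 + 110))² = (1/(-166))² = (-1/166)² = 1/27556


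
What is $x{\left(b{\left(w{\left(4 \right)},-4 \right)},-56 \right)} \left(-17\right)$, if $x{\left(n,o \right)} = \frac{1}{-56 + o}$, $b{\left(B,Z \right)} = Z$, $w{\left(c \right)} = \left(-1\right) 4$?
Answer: $\frac{17}{112} \approx 0.15179$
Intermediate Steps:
$w{\left(c \right)} = -4$
$x{\left(b{\left(w{\left(4 \right)},-4 \right)},-56 \right)} \left(-17\right) = \frac{1}{-56 - 56} \left(-17\right) = \frac{1}{-112} \left(-17\right) = \left(- \frac{1}{112}\right) \left(-17\right) = \frac{17}{112}$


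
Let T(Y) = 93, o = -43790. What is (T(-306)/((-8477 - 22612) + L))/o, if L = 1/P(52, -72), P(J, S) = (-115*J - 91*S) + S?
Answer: 4650/68069361121 ≈ 6.8313e-8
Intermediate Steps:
P(J, S) = -115*J - 90*S
L = 1/500 (L = 1/(-115*52 - 90*(-72)) = 1/(-5980 + 6480) = 1/500 ≈ 0.0020000)
(T(-306)/((-8477 - 22612) + L))/o = (93/((-8477 - 22612) + 1/500))/(-43790) = (93/(-31089 + 1/500))*(-1/43790) = (93/(-15544499/500))*(-1/43790) = (93*(-500/15544499))*(-1/43790) = -46500/15544499*(-1/43790) = 4650/68069361121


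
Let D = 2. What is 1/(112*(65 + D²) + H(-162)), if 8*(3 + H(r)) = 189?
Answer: 8/61989 ≈ 0.00012906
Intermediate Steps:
H(r) = 165/8 (H(r) = -3 + (⅛)*189 = -3 + 189/8 = 165/8)
1/(112*(65 + D²) + H(-162)) = 1/(112*(65 + 2²) + 165/8) = 1/(112*(65 + 4) + 165/8) = 1/(112*69 + 165/8) = 1/(7728 + 165/8) = 1/(61989/8) = 8/61989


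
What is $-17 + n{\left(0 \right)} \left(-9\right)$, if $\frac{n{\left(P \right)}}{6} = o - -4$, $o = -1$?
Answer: $-179$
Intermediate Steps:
$n{\left(P \right)} = 18$ ($n{\left(P \right)} = 6 \left(-1 - -4\right) = 6 \left(-1 + 4\right) = 6 \cdot 3 = 18$)
$-17 + n{\left(0 \right)} \left(-9\right) = -17 + 18 \left(-9\right) = -17 - 162 = -179$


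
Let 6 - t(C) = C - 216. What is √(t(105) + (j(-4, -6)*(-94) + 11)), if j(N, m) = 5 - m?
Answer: I*√906 ≈ 30.1*I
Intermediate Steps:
t(C) = 222 - C (t(C) = 6 - (C - 216) = 6 - (-216 + C) = 6 + (216 - C) = 222 - C)
√(t(105) + (j(-4, -6)*(-94) + 11)) = √((222 - 1*105) + ((5 - 1*(-6))*(-94) + 11)) = √((222 - 105) + ((5 + 6)*(-94) + 11)) = √(117 + (11*(-94) + 11)) = √(117 + (-1034 + 11)) = √(117 - 1023) = √(-906) = I*√906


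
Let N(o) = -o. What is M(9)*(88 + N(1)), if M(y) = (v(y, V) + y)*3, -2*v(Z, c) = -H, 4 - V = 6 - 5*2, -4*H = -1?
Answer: 19053/8 ≈ 2381.6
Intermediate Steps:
H = ¼ (H = -¼*(-1) = ¼ ≈ 0.25000)
V = 8 (V = 4 - (6 - 5*2) = 4 - (6 - 10) = 4 - 1*(-4) = 4 + 4 = 8)
v(Z, c) = ⅛ (v(Z, c) = -(-1)/(2*4) = -½*(-¼) = ⅛)
M(y) = 3/8 + 3*y (M(y) = (⅛ + y)*3 = 3/8 + 3*y)
M(9)*(88 + N(1)) = (3/8 + 3*9)*(88 - 1*1) = (3/8 + 27)*(88 - 1) = (219/8)*87 = 19053/8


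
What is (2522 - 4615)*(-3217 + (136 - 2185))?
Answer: 11021738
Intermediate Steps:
(2522 - 4615)*(-3217 + (136 - 2185)) = -2093*(-3217 - 2049) = -2093*(-5266) = 11021738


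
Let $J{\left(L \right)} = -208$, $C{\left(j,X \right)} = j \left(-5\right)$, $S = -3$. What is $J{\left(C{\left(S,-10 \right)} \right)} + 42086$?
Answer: $41878$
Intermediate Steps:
$C{\left(j,X \right)} = - 5 j$
$J{\left(C{\left(S,-10 \right)} \right)} + 42086 = -208 + 42086 = 41878$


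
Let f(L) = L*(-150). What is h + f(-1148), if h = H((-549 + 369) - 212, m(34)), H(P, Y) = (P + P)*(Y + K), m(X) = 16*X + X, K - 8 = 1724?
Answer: -1638840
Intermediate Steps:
K = 1732 (K = 8 + 1724 = 1732)
f(L) = -150*L
m(X) = 17*X
H(P, Y) = 2*P*(1732 + Y) (H(P, Y) = (P + P)*(Y + 1732) = (2*P)*(1732 + Y) = 2*P*(1732 + Y))
h = -1811040 (h = 2*((-549 + 369) - 212)*(1732 + 17*34) = 2*(-180 - 212)*(1732 + 578) = 2*(-392)*2310 = -1811040)
h + f(-1148) = -1811040 - 150*(-1148) = -1811040 + 172200 = -1638840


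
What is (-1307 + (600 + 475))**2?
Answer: 53824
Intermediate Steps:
(-1307 + (600 + 475))**2 = (-1307 + 1075)**2 = (-232)**2 = 53824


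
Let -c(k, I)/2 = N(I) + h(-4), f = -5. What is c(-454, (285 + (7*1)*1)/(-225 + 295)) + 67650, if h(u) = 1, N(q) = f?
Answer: 67658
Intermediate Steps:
N(q) = -5
c(k, I) = 8 (c(k, I) = -2*(-5 + 1) = -2*(-4) = 8)
c(-454, (285 + (7*1)*1)/(-225 + 295)) + 67650 = 8 + 67650 = 67658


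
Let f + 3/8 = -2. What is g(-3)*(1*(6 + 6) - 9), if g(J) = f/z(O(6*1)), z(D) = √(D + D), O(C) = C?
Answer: -19*√3/16 ≈ -2.0568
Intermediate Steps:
z(D) = √2*√D (z(D) = √(2*D) = √2*√D)
f = -19/8 (f = -3/8 - 2 = -19/8 ≈ -2.3750)
g(J) = -19*√3/48 (g(J) = -19*√3/6/8 = -19*√3/48)
g(-3)*(1*(6 + 6) - 9) = (-19*√3/48)*(1*(6 + 6) - 9) = (-19*√3/48)*(1*12 - 9) = (-19*√3/48)*(12 - 9) = -19*√3/48*3 = -19*√3/16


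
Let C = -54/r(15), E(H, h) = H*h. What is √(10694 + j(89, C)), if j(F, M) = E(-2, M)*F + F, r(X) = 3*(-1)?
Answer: √7579 ≈ 87.057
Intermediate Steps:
r(X) = -3
C = 18 (C = -54/(-3) = -54*(-⅓) = 18)
j(F, M) = F - 2*F*M (j(F, M) = (-2*M)*F + F = -2*F*M + F = F - 2*F*M)
√(10694 + j(89, C)) = √(10694 + 89*(1 - 2*18)) = √(10694 + 89*(1 - 36)) = √(10694 + 89*(-35)) = √(10694 - 3115) = √7579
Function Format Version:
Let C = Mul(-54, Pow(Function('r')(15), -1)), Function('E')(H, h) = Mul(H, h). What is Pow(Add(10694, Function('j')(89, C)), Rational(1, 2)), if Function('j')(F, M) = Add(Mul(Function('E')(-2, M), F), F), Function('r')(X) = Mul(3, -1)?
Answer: Pow(7579, Rational(1, 2)) ≈ 87.057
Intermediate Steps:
Function('r')(X) = -3
C = 18 (C = Mul(-54, Pow(-3, -1)) = Mul(-54, Rational(-1, 3)) = 18)
Function('j')(F, M) = Add(F, Mul(-2, F, M)) (Function('j')(F, M) = Add(Mul(Mul(-2, M), F), F) = Add(Mul(-2, F, M), F) = Add(F, Mul(-2, F, M)))
Pow(Add(10694, Function('j')(89, C)), Rational(1, 2)) = Pow(Add(10694, Mul(89, Add(1, Mul(-2, 18)))), Rational(1, 2)) = Pow(Add(10694, Mul(89, Add(1, -36))), Rational(1, 2)) = Pow(Add(10694, Mul(89, -35)), Rational(1, 2)) = Pow(Add(10694, -3115), Rational(1, 2)) = Pow(7579, Rational(1, 2))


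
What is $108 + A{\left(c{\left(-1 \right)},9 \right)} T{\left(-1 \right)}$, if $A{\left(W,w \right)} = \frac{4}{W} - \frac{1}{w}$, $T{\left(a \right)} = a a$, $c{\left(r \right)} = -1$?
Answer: $\frac{935}{9} \approx 103.89$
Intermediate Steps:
$T{\left(a \right)} = a^{2}$
$A{\left(W,w \right)} = - \frac{1}{w} + \frac{4}{W}$
$108 + A{\left(c{\left(-1 \right)},9 \right)} T{\left(-1 \right)} = 108 + \left(- \frac{1}{9} + \frac{4}{-1}\right) \left(-1\right)^{2} = 108 + \left(\left(-1\right) \frac{1}{9} + 4 \left(-1\right)\right) 1 = 108 + \left(- \frac{1}{9} - 4\right) 1 = 108 - \frac{37}{9} = \frac{935}{9}$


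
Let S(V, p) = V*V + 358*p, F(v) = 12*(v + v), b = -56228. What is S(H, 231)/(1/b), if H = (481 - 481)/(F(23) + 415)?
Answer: -4649943144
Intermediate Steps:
F(v) = 24*v (F(v) = 12*(2*v) = 24*v)
H = 0 (H = (481 - 481)/(24*23 + 415) = 0/(552 + 415) = 0/967 = 0*(1/967) = 0)
S(V, p) = V**2 + 358*p
S(H, 231)/(1/b) = (0**2 + 358*231)/(1/(-56228)) = (0 + 82698)/(-1/56228) = 82698*(-56228) = -4649943144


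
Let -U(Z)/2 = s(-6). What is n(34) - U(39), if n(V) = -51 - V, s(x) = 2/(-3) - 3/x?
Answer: -256/3 ≈ -85.333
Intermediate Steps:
s(x) = -2/3 - 3/x (s(x) = 2*(-1/3) - 3/x = -2/3 - 3/x)
U(Z) = 1/3 (U(Z) = -2*(-2/3 - 3/(-6)) = -2*(-2/3 - 3*(-1/6)) = -2*(-2/3 + 1/2) = -2*(-1/6) = 1/3)
n(34) - U(39) = (-51 - 1*34) - 1*1/3 = (-51 - 34) - 1/3 = -85 - 1/3 = -256/3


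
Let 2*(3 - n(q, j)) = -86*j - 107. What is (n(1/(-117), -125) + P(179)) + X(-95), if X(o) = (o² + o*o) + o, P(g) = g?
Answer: 25631/2 ≈ 12816.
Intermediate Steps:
n(q, j) = 113/2 + 43*j (n(q, j) = 3 - (-86*j - 107)/2 = 3 - (-107 - 86*j)/2 = 3 + (107/2 + 43*j) = 113/2 + 43*j)
X(o) = o + 2*o² (X(o) = (o² + o²) + o = 2*o² + o = o + 2*o²)
(n(1/(-117), -125) + P(179)) + X(-95) = ((113/2 + 43*(-125)) + 179) - 95*(1 + 2*(-95)) = ((113/2 - 5375) + 179) - 95*(1 - 190) = (-10637/2 + 179) - 95*(-189) = -10279/2 + 17955 = 25631/2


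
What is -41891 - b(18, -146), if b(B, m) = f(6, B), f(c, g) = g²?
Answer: -42215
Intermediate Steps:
b(B, m) = B²
-41891 - b(18, -146) = -41891 - 1*18² = -41891 - 1*324 = -41891 - 324 = -42215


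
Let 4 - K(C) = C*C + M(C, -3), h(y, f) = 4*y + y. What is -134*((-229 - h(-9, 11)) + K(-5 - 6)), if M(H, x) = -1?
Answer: 40200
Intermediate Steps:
h(y, f) = 5*y
K(C) = 5 - C**2 (K(C) = 4 - (C*C - 1) = 4 - (C**2 - 1) = 4 - (-1 + C**2) = 4 + (1 - C**2) = 5 - C**2)
-134*((-229 - h(-9, 11)) + K(-5 - 6)) = -134*((-229 - 5*(-9)) + (5 - (-5 - 6)**2)) = -134*((-229 - 1*(-45)) + (5 - 1*(-11)**2)) = -134*((-229 + 45) + (5 - 1*121)) = -134*(-184 + (5 - 121)) = -134*(-184 - 116) = -134*(-300) = 40200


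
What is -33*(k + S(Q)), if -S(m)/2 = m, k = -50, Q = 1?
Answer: 1716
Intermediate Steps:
S(m) = -2*m
-33*(k + S(Q)) = -33*(-50 - 2*1) = -33*(-50 - 2) = -33*(-52) = 1716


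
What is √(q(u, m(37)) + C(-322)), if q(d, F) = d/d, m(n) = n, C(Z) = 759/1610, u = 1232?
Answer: √7210/70 ≈ 1.2130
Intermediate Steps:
C(Z) = 33/70 (C(Z) = 759*(1/1610) = 33/70)
q(d, F) = 1
√(q(u, m(37)) + C(-322)) = √(1 + 33/70) = √(103/70) = √7210/70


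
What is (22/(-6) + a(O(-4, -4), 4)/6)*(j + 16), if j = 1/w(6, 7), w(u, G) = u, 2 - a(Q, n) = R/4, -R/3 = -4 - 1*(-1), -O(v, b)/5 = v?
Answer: -8633/144 ≈ -59.951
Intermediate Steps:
O(v, b) = -5*v
R = 9 (R = -3*(-4 - 1*(-1)) = -3*(-4 + 1) = -3*(-3) = 9)
a(Q, n) = -¼ (a(Q, n) = 2 - 9/4 = -¼)
j = ⅙ (j = 1/6 = ⅙ ≈ 0.16667)
(22/(-6) + a(O(-4, -4), 4)/6)*(j + 16) = (22/(-6) - ¼/6)*(⅙ + 16) = (22*(-⅙) - ¼*⅙)*(97/6) = (-11/3 - 1/24)*(97/6) = -89/24*97/6 = -8633/144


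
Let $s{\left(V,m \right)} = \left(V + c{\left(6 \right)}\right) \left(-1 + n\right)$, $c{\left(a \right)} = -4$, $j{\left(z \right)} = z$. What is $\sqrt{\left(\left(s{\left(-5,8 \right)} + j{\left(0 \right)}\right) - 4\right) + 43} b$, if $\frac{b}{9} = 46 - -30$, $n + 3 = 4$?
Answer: $684 \sqrt{39} \approx 4271.6$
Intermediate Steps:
$n = 1$ ($n = -3 + 4 = 1$)
$b = 684$ ($b = 9 \left(46 - -30\right) = 9 \left(46 + 30\right) = 9 \cdot 76 = 684$)
$s{\left(V,m \right)} = 0$ ($s{\left(V,m \right)} = \left(V - 4\right) \left(-1 + 1\right) = \left(-4 + V\right) 0 = 0$)
$\sqrt{\left(\left(s{\left(-5,8 \right)} + j{\left(0 \right)}\right) - 4\right) + 43} b = \sqrt{\left(\left(0 + 0\right) - 4\right) + 43} \cdot 684 = \sqrt{\left(0 - 4\right) + 43} \cdot 684 = \sqrt{-4 + 43} \cdot 684 = \sqrt{39} \cdot 684 = 684 \sqrt{39}$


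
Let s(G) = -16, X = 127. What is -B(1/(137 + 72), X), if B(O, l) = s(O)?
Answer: 16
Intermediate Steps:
B(O, l) = -16
-B(1/(137 + 72), X) = -1*(-16) = 16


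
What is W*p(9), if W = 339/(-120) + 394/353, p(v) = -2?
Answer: 24129/7060 ≈ 3.4177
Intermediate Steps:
W = -24129/14120 (W = 339*(-1/120) + 394*(1/353) = -113/40 + 394/353 = -24129/14120 ≈ -1.7089)
W*p(9) = -24129/14120*(-2) = 24129/7060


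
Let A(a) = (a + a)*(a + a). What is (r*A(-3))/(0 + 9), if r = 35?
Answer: 140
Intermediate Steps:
A(a) = 4*a**2 (A(a) = (2*a)*(2*a) = 4*a**2)
(r*A(-3))/(0 + 9) = (35*(4*(-3)**2))/(0 + 9) = (35*(4*9))/9 = (35*36)*(1/9) = 1260*(1/9) = 140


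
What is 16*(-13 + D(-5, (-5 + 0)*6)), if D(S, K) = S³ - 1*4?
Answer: -2272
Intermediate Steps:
D(S, K) = -4 + S³ (D(S, K) = S³ - 4 = -4 + S³)
16*(-13 + D(-5, (-5 + 0)*6)) = 16*(-13 + (-4 + (-5)³)) = 16*(-13 + (-4 - 125)) = 16*(-13 - 129) = 16*(-142) = -2272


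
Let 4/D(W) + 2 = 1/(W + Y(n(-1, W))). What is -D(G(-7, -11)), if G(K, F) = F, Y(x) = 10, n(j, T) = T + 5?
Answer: 4/3 ≈ 1.3333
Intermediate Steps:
n(j, T) = 5 + T
D(W) = 4/(-2 + 1/(10 + W)) (D(W) = 4/(-2 + 1/(W + 10)) = 4/(-2 + 1/(10 + W)))
-D(G(-7, -11)) = -4*(-10 - 1*(-11))/(19 + 2*(-11)) = -4*(-10 + 11)/(19 - 22) = -4/(-3) = -4*(-1)/3 = -1*(-4/3) = 4/3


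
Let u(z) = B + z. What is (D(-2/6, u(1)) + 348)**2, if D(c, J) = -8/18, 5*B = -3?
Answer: 9784384/81 ≈ 1.2079e+5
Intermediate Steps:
B = -3/5 (B = (1/5)*(-3) = -3/5 ≈ -0.60000)
u(z) = -3/5 + z
D(c, J) = -4/9 (D(c, J) = -8*1/18 = -4/9)
(D(-2/6, u(1)) + 348)**2 = (-4/9 + 348)**2 = (3128/9)**2 = 9784384/81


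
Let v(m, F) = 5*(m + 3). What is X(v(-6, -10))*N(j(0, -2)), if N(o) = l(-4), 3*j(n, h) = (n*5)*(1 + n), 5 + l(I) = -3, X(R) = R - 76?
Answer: 728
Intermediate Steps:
v(m, F) = 15 + 5*m (v(m, F) = 5*(3 + m) = 15 + 5*m)
X(R) = -76 + R
l(I) = -8 (l(I) = -5 - 3 = -8)
j(n, h) = 5*n*(1 + n)/3 (j(n, h) = ((n*5)*(1 + n))/3 = ((5*n)*(1 + n))/3 = (5*n*(1 + n))/3 = 5*n*(1 + n)/3)
N(o) = -8
X(v(-6, -10))*N(j(0, -2)) = (-76 + (15 + 5*(-6)))*(-8) = (-76 + (15 - 30))*(-8) = (-76 - 15)*(-8) = -91*(-8) = 728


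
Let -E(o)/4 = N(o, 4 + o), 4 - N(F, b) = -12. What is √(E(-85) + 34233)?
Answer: √34169 ≈ 184.85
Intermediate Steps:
N(F, b) = 16 (N(F, b) = 4 - 1*(-12) = 4 + 12 = 16)
E(o) = -64 (E(o) = -4*16 = -64)
√(E(-85) + 34233) = √(-64 + 34233) = √34169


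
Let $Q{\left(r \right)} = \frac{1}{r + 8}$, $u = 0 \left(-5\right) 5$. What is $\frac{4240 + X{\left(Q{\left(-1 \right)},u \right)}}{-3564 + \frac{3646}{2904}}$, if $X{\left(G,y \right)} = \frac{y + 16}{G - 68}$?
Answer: $- \frac{2924165376}{2457224875} \approx -1.19$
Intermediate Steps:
$u = 0$ ($u = 0 \cdot 5 = 0$)
$Q{\left(r \right)} = \frac{1}{8 + r}$
$X{\left(G,y \right)} = \frac{16 + y}{-68 + G}$
$\frac{4240 + X{\left(Q{\left(-1 \right)},u \right)}}{-3564 + \frac{3646}{2904}} = \frac{4240 + \frac{16 + 0}{-68 + \frac{1}{8 - 1}}}{-3564 + \frac{3646}{2904}} = \frac{4240 + \frac{1}{-68 + \frac{1}{7}} \cdot 16}{-3564 + 3646 \cdot \frac{1}{2904}} = \frac{4240 + \frac{1}{-68 + \frac{1}{7}} \cdot 16}{-3564 + \frac{1823}{1452}} = \frac{4240 + \frac{1}{- \frac{475}{7}} \cdot 16}{- \frac{5173105}{1452}} = \left(4240 - \frac{112}{475}\right) \left(- \frac{1452}{5173105}\right) = \frac{2013888}{475} \left(- \frac{1452}{5173105}\right) = - \frac{2924165376}{2457224875}$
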